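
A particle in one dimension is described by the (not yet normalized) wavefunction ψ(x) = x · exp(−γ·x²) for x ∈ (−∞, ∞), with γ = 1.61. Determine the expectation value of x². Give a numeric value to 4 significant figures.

⟨x²⟩ = ∫ x²·|ψ|² dx / ∫|ψ|² dx (integrals over the domain).
Expand each integrand as polynomial × e^(−2γx²) and use ∫x^(2j)·e^(−2γx²) dx = (2j−1)!!/(4γ)^j · √(π/(2γ)), odd powers → 0; here √(π/(2γ)) = 0.98775.
State is unnormalized: ∫|ψ|² dx = 0.15338, and ∫ψ*·x²·ψ dx = 0.071449, so ⟨x²⟩ = 0.071449 / 0.15338.
⟨x²⟩ = 0.46584.

0.4658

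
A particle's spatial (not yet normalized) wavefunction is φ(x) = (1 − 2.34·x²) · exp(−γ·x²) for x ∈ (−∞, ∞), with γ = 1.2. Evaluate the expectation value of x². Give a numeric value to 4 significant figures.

0.4629

⟨x²⟩ = ∫ x²·|φ|² dx / ∫|φ|² dx (integrals over the domain).
Expand each integrand as polynomial × e^(−2γx²) and use ∫x^(2j)·e^(−2γx²) dx = (2j−1)!!/(4γ)^j · √(π/(2γ)), odd powers → 0; here √(π/(2γ)) = 1.1441.
State is unnormalized: ∫|φ|² dx = 0.84432, and ∫φ*·x²·φ dx = 0.39087, so ⟨x²⟩ = 0.39087 / 0.84432.
⟨x²⟩ = 0.46294.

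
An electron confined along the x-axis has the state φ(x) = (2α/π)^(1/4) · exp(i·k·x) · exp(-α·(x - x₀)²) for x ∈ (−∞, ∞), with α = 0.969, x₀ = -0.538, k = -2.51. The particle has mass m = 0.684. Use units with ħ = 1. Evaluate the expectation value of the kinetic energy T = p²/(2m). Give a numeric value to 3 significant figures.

5.31

T = −(ħ²/2m) d²/dx², so ⟨T⟩ = −(ħ²/2m) ∫ φ*·φ'' dx; with m = 0.684.
Gaussian moments (u = x − x₀): ∫u^(2j)·e^(−2αu²) du = (2j−1)!!/(4α)^j · √(π/(2α)), odd powers integrate to 0; here √(π/(2α)) = 1.2732. Derivatives: φ′ = (ik − 2αu)·φ, φ″ = ((ik − 2αu)² − 2α)·φ; the odd-in-u pieces drop out.
⟨T⟩ = 5.3137.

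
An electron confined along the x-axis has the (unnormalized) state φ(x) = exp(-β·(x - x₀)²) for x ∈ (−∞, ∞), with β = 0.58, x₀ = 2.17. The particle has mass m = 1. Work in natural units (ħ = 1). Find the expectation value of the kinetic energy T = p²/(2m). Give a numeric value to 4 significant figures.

0.2900

T = −(ħ²/2m) d²/dx², so ⟨T⟩ = −(ħ²/2m) ∫ φ*·φ'' dx / ∫|φ|² dx; with m = 1.
Gaussian moments (u = x − x₀): ∫u^(2j)·e^(−2βu²) du = (2j−1)!!/(4β)^j · √(π/(2β)), odd powers integrate to 0; here √(π/(2β)) = 1.6457. Derivatives: d/dx e^(−βu²) = −2βu·e^(−βu²), d²/dx² e^(−βu²) = (4β²u² − 2β)·e^(−βu²).
State is unnormalized: ∫|φ|² dx = 1.6457, and ∫φ*·(−ħ²/2m · φ'') dx = 0.47725, so ⟨T⟩ = 0.47725 / 1.6457.
⟨T⟩ = 0.29000.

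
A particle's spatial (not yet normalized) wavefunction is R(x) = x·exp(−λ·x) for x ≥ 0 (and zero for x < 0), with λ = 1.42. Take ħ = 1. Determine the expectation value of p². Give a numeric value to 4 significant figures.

p² R = −ħ² d²R/dx²; ⟨p²⟩ = −ħ² ∫ R*·R'' dx / ∫|R|² dx.
Differentiate x·exp(−λ·x) with the product rule; every integrand then reduces to terms xʲ·e^(−2λx) on [0, ∞), with ∫₀^∞ xʲ·e^(−2λx) dx = j!/(2λ)^(j+1).
State is unnormalized: ∫|R|² dx = 0.087312, and ∫R*·(−ħ² R'') dx = 0.17606, so ⟨p²⟩ = 0.17606 / 0.087312.
⟨p²⟩ = 2.0164.

2.016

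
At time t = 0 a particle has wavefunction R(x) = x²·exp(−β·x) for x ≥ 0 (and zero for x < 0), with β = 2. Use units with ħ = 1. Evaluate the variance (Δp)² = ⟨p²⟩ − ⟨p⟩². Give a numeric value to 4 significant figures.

1.333

Compute ⟨p⟩ and ⟨p²⟩ separately; (Δp)² = ⟨p²⟩ − ⟨p⟩².
Differentiate x²·exp(−β·x) with the product rule; every integrand then reduces to terms xʲ·e^(−2βx) on [0, ∞), with ∫₀^∞ xʲ·e^(−2βx) dx = j!/(2β)^(j+1).
Normalization: ∫|R|² dx = 0.023438.
⟨p⟩ = 0.0000 and ⟨p²⟩ = 1.3333.
(Δp)² = 1.3333 − (0.0000)² = 1.3333.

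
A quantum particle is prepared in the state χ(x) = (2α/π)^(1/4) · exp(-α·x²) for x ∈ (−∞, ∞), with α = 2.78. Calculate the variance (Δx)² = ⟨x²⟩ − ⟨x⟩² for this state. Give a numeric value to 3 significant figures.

Compute ⟨x⟩ and ⟨x²⟩ separately, then (Δx)² = ⟨x²⟩ − ⟨x⟩².
Gaussian moments: ∫x^(2j)·e^(−2αx²) dx = (2j−1)!!/(4α)^j · √(π/(2α)), odd powers integrate to 0; here √(π/(2α)) = 0.75169.
⟨x⟩ = 0.0000 and ⟨x²⟩ = 0.089928.
(Δx)² = 0.089928 − (0.0000)² = 0.089928.

0.0899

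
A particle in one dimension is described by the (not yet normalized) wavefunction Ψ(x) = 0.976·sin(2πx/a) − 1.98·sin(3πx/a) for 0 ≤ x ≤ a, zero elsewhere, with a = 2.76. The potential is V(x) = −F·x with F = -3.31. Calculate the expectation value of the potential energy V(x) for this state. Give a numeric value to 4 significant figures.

⟨V⟩ = ∫ V(x)·|Ψ|² dx / ∫|Ψ|² dx.
On 0 ≤ x ≤ a (j ≠ l): ∫sin²(jπx/a) dx = a/2, ∫sin(jπx/a)·sin(lπx/a) dx = 0; diagonal moments ∫x·sin²(jπx/a) dx = a²/4, ∫x²·sin²(jπx/a) dx = a³·(1/6 − 1/(4j²π²)); cross terms ∫x·sin(jπx/a)·sin(lπx/a) dx = 0 for j + l even and −4jla²/(π²(j² − l²)²) for j + l odd, ∫x²·sin(jπx/a)·sin(lπx/a) dx = (−1)^(j+l)·4jla³/(π²(j² − l²)²); higher powers the same way via product-to-sum and parts.
State is unnormalized: ∫|Ψ|² dx = 6.7247, and ∫Ψ*·V(x)·Ψ dx = 40.196, so ⟨V⟩ = 40.196 / 6.7247.
⟨V⟩ = 5.9774.

5.977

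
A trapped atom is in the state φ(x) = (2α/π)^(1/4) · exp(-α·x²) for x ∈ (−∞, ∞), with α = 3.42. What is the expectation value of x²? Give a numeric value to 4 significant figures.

0.07310

⟨x²⟩ = ∫ x²·|φ|² dx (integrals over the domain).
Gaussian moments: ∫x^(2j)·e^(−2αx²) dx = (2j−1)!!/(4α)^j · √(π/(2α)), odd powers integrate to 0; here √(π/(2α)) = 0.67771.
⟨x²⟩ = 0.073099.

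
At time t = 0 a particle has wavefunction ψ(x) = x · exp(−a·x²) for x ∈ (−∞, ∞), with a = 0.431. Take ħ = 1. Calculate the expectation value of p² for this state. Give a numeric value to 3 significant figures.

p² ψ = −ħ² d²ψ/dx²; ⟨p²⟩ = −ħ² ∫ ψ*·ψ'' dx / ∫|ψ|² dx.
Expand each integrand as polynomial × e^(−2ax²) and use ∫x^(2j)·e^(−2ax²) dx = (2j−1)!!/(4a)^j · √(π/(2a)), odd powers → 0; here √(π/(2a)) = 1.9091. Differentiate with the product rule, d/dx e^(−ax²) = −2ax·e^(−ax²).
State is unnormalized: ∫|ψ|² dx = 1.1073, and ∫ψ*·(−ħ² ψ'') dx = 1.4318, so ⟨p²⟩ = 1.4318 / 1.1073.
⟨p²⟩ = 1.2930.

1.29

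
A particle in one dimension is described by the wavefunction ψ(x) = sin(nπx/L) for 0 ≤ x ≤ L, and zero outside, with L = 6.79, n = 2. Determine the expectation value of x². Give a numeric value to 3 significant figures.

⟨x²⟩ = ∫ x²·|ψ|² dx / ∫|ψ|² dx (integrals over the domain).
With sin²θ = (1 − cos2θ)/2 on 0 ≤ x ≤ L: ∫sin²(nπx/L) dx = L/2, ∫x·sin²(nπx/L) dx = L²/4, ∫x²·sin²(nπx/L) dx = L³·(1/6 − 1/(4n²π²)); higher powers xᵏ the same way, integrating xᵏ·cos(2nπx/L) by parts.
State is unnormalized: ∫|ψ|² dx = 3.3950, and ∫ψ*·x²·ψ dx = 50.192, so ⟨x²⟩ = 50.192 / 3.3950.
⟨x²⟩ = 14.784.

14.8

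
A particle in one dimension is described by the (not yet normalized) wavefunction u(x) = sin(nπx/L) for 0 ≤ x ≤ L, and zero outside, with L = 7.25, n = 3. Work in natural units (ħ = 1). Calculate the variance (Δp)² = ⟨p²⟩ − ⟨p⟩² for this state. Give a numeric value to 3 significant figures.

1.69

Compute ⟨p⟩ and ⟨p²⟩ separately; (Δp)² = ⟨p²⟩ − ⟨p⟩².
d/dx sin(nπx/L) = (nπ/L)·cos(nπx/L) and d²/dx² sin(nπx/L) = −(nπ/L)²·sin(nπx/L); on 0 ≤ x ≤ L, ∫sin²(nπx/L) dx = L/2 and ∫sin(nπx/L)·cos(nπx/L) dx = 0.
Normalization: ∫|u|² dx = 3.6250.
⟨p⟩ = 0.0000 and ⟨p²⟩ = 1.6899.
(Δp)² = 1.6899 − (0.0000)² = 1.6899.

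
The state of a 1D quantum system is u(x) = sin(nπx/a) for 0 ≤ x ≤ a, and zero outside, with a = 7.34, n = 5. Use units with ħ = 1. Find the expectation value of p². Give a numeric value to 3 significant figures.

4.58

p² u = −ħ² d²u/dx²; ⟨p²⟩ = −ħ² ∫ u*·u'' dx / ∫|u|² dx.
d/dx sin(nπx/a) = (nπ/a)·cos(nπx/a) and d²/dx² sin(nπx/a) = −(nπ/a)²·sin(nπx/a); on 0 ≤ x ≤ a, ∫sin²(nπx/a) dx = a/2 and ∫sin(nπx/a)·cos(nπx/a) dx = 0.
State is unnormalized: ∫|u|² dx = 3.6700, and ∫u*·(−ħ² u'') dx = 16.808, so ⟨p²⟩ = 16.808 / 3.6700.
⟨p²⟩ = 4.5798.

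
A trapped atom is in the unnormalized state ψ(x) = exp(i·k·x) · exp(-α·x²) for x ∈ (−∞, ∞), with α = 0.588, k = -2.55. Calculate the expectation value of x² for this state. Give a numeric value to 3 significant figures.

⟨x²⟩ = ∫ x²·|ψ|² dx / ∫|ψ|² dx (integrals over the domain).
Gaussian moments: ∫x^(2j)·e^(−2αx²) dx = (2j−1)!!/(4α)^j · √(π/(2α)), odd powers integrate to 0; here √(π/(2α)) = 1.6344.
State is unnormalized: ∫|ψ|² dx = 1.6344, and ∫ψ*·x²·ψ dx = 0.69492, so ⟨x²⟩ = 0.69492 / 1.6344.
⟨x²⟩ = 0.42517.

0.425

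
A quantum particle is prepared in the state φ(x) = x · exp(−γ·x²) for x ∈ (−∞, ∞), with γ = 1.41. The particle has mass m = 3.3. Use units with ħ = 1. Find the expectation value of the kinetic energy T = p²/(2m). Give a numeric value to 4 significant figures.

T = −(ħ²/2m) d²/dx², so ⟨T⟩ = −(ħ²/2m) ∫ φ*·φ'' dx / ∫|φ|² dx; with m = 3.3.
Expand each integrand as polynomial × e^(−2γx²) and use ∫x^(2j)·e^(−2γx²) dx = (2j−1)!!/(4γ)^j · √(π/(2γ)), odd powers → 0; here √(π/(2γ)) = 1.0555. Differentiate with the product rule, d/dx e^(−γx²) = −2γx·e^(−γx²).
State is unnormalized: ∫|φ|² dx = 0.18714, and ∫φ*·(−ħ²/2m · φ'') dx = 0.11994, so ⟨T⟩ = 0.11994 / 0.18714.
⟨T⟩ = 0.64091.

0.6409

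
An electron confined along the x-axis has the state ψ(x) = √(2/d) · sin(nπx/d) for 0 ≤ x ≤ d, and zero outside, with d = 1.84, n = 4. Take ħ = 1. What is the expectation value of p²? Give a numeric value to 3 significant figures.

46.6

p² ψ = −ħ² d²ψ/dx²; ⟨p²⟩ = −ħ² ∫ ψ*·ψ'' dx.
d/dx sin(nπx/d) = (nπ/d)·cos(nπx/d) and d²/dx² sin(nπx/d) = −(nπ/d)²·sin(nπx/d); on 0 ≤ x ≤ d, ∫sin²(nπx/d) dx = d/2 and ∫sin(nπx/d)·cos(nπx/d) dx = 0.
⟨p²⟩ = 46.643.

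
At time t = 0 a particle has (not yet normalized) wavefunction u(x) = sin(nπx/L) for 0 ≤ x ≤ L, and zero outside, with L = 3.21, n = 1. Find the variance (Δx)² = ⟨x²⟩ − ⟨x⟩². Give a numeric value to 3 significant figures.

Compute ⟨x⟩ and ⟨x²⟩ separately, then (Δx)² = ⟨x²⟩ − ⟨x⟩².
With sin²θ = (1 − cos2θ)/2 on 0 ≤ x ≤ L: ∫sin²(nπx/L) dx = L/2, ∫x·sin²(nπx/L) dx = L²/4, ∫x²·sin²(nπx/L) dx = L³·(1/6 − 1/(4n²π²)); higher powers xᵏ the same way, integrating xᵏ·cos(2nπx/L) by parts.
Normalization: ∫|u|² dx = 1.6050.
⟨x⟩ = 1.6050 and ⟨x²⟩ = 2.9127.
(Δx)² = 2.9127 − (1.6050)² = 0.33666.

0.337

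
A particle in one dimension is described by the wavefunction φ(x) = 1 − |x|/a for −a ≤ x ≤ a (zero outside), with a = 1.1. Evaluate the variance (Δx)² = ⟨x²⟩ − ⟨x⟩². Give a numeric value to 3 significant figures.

0.121

Compute ⟨x⟩ and ⟨x²⟩ separately, then (Δx)² = ⟨x²⟩ − ⟨x⟩².
φ is even, so ∫ over [−a, a] = 2∫₀ᵃ with φ = 1 − x/a there: ∫₀ᵃ (1 − x/a)² dx = a/3, ∫₀ᵃ x²(1 − x/a)² dx = a³/30, ∫₀ᵃ x⁴(1 − x/a)² dx = a⁵/105.
Normalization: ∫|φ|² dx = 0.73333.
⟨x⟩ = 0.0000 and ⟨x²⟩ = 0.12100.
(Δx)² = 0.12100 − (0.0000)² = 0.12100.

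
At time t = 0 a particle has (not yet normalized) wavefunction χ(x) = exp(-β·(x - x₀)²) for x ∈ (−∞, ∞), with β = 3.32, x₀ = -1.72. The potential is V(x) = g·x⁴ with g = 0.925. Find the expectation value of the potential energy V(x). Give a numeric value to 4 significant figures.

⟨V⟩ = ∫ V(x)·|χ|² dx / ∫|χ|² dx.
Gaussian moments (u = x − x₀): ∫u^(2j)·e^(−2βu²) du = (2j−1)!!/(4β)^j · √(π/(2β)), odd powers integrate to 0; here √(π/(2β)) = 0.68785.
State is unnormalized: ∫|χ|² dx = 0.68785, and ∫χ*·V(x)·χ dx = 6.4299, so ⟨V⟩ = 6.4299 / 0.68785.
⟨V⟩ = 9.3478.

9.348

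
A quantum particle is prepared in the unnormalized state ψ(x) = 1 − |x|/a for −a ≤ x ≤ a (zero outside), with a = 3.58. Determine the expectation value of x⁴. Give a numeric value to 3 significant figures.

⟨x⁴⟩ = ∫ x⁴·|ψ|² dx / ∫|ψ|² dx (integrals over the domain).
ψ is even, so ∫ over [−a, a] = 2∫₀ᵃ with ψ = 1 − x/a there: ∫₀ᵃ (1 − x/a)² dx = a/3, ∫₀ᵃ x²(1 − x/a)² dx = a³/30, ∫₀ᵃ x⁴(1 − x/a)² dx = a⁵/105.
State is unnormalized: ∫|ψ|² dx = 2.3867, and ∫ψ*·x⁴·ψ dx = 11.201, so ⟨x⁴⟩ = 11.201 / 2.3867.
⟨x⁴⟩ = 4.6931.

4.69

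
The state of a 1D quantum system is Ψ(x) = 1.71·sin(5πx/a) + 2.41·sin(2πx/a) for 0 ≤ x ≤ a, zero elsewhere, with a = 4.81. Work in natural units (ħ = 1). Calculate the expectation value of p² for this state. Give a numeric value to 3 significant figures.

p² Ψ = −ħ² d²Ψ/dx²; ⟨p²⟩ = −ħ² ∫ Ψ*·Ψ'' dx / ∫|Ψ|² dx.
d²/dx² sin(jπx/a) = −(jπ/a)²·sin(jπx/a); on 0 ≤ x ≤ a, ∫sin²(jπx/a) dx = a/2 and ∫sin(jπx/a)·sin(lπx/a) dx = 0 for j ≠ l, so only diagonal terms survive in ∫|Ψ|² and ∫Ψ·Ψ″; ∫Ψ·Ψ′ dx = [Ψ²/2] between the walls = 0.
State is unnormalized: ∫|Ψ|² dx = 21.001, and ∫Ψ*·(−ħ² Ψ'') dx = 98.834, so ⟨p²⟩ = 98.834 / 21.001.
⟨p²⟩ = 4.7062.

4.71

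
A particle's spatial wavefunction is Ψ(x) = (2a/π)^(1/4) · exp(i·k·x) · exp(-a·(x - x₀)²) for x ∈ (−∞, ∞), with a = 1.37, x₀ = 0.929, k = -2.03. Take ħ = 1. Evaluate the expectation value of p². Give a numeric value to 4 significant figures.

p² Ψ = −ħ² d²Ψ/dx²; ⟨p²⟩ = −ħ² ∫ Ψ*·Ψ'' dx.
Gaussian moments (u = x − x₀): ∫u^(2j)·e^(−2au²) du = (2j−1)!!/(4a)^j · √(π/(2a)), odd powers integrate to 0; here √(π/(2a)) = 1.0708. Derivatives: Ψ′ = (ik − 2au)·Ψ, Ψ″ = ((ik − 2au)² − 2a)·Ψ; the odd-in-u pieces drop out.
⟨p²⟩ = 5.4909.

5.491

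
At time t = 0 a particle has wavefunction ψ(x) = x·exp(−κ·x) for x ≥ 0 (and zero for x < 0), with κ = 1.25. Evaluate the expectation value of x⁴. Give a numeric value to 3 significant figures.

9.22

⟨x⁴⟩ = ∫ x⁴·|ψ|² dx / ∫|ψ|² dx (integrals over the domain).
Every integrand reduces to terms xʲ·e^(−2κx) on [0, ∞); use ∫₀^∞ xʲ·e^(−2κx) dx = j!/(2κ)^(j+1).
State is unnormalized: ∫|ψ|² dx = 0.12800, and ∫ψ*·x⁴·ψ dx = 1.1796, so ⟨x⁴⟩ = 1.1796 / 0.12800.
⟨x⁴⟩ = 9.2160.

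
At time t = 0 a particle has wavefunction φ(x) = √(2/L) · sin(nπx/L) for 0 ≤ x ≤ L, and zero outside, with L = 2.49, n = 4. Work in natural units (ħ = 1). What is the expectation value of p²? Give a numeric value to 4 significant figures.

p² φ = −ħ² d²φ/dx²; ⟨p²⟩ = −ħ² ∫ φ*·φ'' dx.
d/dx sin(nπx/L) = (nπ/L)·cos(nπx/L) and d²/dx² sin(nπx/L) = −(nπ/L)²·sin(nπx/L); on 0 ≤ x ≤ L, ∫sin²(nπx/L) dx = L/2 and ∫sin(nπx/L)·cos(nπx/L) dx = 0.
⟨p²⟩ = 25.470.

25.47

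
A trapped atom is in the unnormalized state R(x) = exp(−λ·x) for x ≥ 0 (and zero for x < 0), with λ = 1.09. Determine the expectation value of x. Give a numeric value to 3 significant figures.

0.459

⟨x⟩ = ∫ x·|R|² dx / ∫|R|² dx (integrals over the domain).
Every integrand reduces to terms xʲ·e^(−2λx) on [0, ∞); use ∫₀^∞ xʲ·e^(−2λx) dx = j!/(2λ)^(j+1).
State is unnormalized: ∫|R|² dx = 0.45872, and ∫R*·x·R dx = 0.21042, so ⟨x⟩ = 0.21042 / 0.45872.
⟨x⟩ = 0.45872.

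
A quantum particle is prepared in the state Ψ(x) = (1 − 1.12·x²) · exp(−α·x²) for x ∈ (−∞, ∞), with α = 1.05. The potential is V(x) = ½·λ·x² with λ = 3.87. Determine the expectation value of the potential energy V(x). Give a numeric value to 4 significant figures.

⟨V⟩ = ∫ V(x)·|Ψ|² dx / ∫|Ψ|² dx.
Expand each integrand as polynomial × e^(−2αx²) and use ∫x^(2j)·e^(−2αx²) dx = (2j−1)!!/(4α)^j · √(π/(2α)), odd powers → 0; here √(π/(2α)) = 1.2231.
State is unnormalized: ∫|Ψ|² dx = 0.83171, and ∫Ψ*·V(x)·Ψ dx = 0.26297, so ⟨V⟩ = 0.26297 / 0.83171.
⟨V⟩ = 0.31618.

0.3162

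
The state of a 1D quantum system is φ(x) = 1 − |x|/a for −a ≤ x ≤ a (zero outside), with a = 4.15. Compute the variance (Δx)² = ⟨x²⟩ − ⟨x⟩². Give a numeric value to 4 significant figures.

1.722

Compute ⟨x⟩ and ⟨x²⟩ separately, then (Δx)² = ⟨x²⟩ − ⟨x⟩².
φ is even, so ∫ over [−a, a] = 2∫₀ᵃ with φ = 1 − x/a there: ∫₀ᵃ (1 − x/a)² dx = a/3, ∫₀ᵃ x²(1 − x/a)² dx = a³/30, ∫₀ᵃ x⁴(1 − x/a)² dx = a⁵/105.
Normalization: ∫|φ|² dx = 2.7667.
⟨x⟩ = 0.0000 and ⟨x²⟩ = 1.7223.
(Δx)² = 1.7223 − (0.0000)² = 1.7223.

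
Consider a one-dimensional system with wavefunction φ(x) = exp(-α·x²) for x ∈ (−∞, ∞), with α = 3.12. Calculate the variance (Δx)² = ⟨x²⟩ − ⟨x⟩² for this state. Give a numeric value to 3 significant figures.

Compute ⟨x⟩ and ⟨x²⟩ separately, then (Δx)² = ⟨x²⟩ − ⟨x⟩².
Gaussian moments: ∫x^(2j)·e^(−2αx²) dx = (2j−1)!!/(4α)^j · √(π/(2α)), odd powers integrate to 0; here √(π/(2α)) = 0.70955.
Normalization: ∫|φ|² dx = 0.70955.
⟨x⟩ = 0.0000 and ⟨x²⟩ = 0.080128.
(Δx)² = 0.080128 − (0.0000)² = 0.080128.

0.0801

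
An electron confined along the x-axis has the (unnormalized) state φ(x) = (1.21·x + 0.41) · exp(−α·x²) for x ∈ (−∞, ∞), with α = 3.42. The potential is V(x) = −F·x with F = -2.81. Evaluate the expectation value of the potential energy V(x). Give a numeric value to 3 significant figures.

⟨V⟩ = ∫ V(x)·|φ|² dx / ∫|φ|² dx.
Expand each integrand as polynomial × e^(−2αx²) and use ∫x^(2j)·e^(−2αx²) dx = (2j−1)!!/(4α)^j · √(π/(2α)), odd powers → 0; here √(π/(2α)) = 0.67771.
State is unnormalized: ∫|φ|² dx = 0.18646, and ∫φ*·V(x)·φ dx = 0.13812, so ⟨V⟩ = 0.13812 / 0.18646.
⟨V⟩ = 0.74078.

0.741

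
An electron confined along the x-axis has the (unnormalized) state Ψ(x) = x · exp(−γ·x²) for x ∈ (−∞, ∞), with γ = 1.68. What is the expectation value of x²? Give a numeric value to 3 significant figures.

⟨x²⟩ = ∫ x²·|Ψ|² dx / ∫|Ψ|² dx (integrals over the domain).
Expand each integrand as polynomial × e^(−2γx²) and use ∫x^(2j)·e^(−2γx²) dx = (2j−1)!!/(4γ)^j · √(π/(2γ)), odd powers → 0; here √(π/(2γ)) = 0.96695.
State is unnormalized: ∫|Ψ|² dx = 0.14389, and ∫Ψ*·x²·Ψ dx = 0.064237, so ⟨x²⟩ = 0.064237 / 0.14389.
⟨x²⟩ = 0.44643.

0.446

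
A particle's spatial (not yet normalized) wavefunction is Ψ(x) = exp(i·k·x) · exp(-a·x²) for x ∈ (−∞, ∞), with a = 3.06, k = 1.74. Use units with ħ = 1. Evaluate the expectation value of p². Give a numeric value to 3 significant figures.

p² Ψ = −ħ² d²Ψ/dx²; ⟨p²⟩ = −ħ² ∫ Ψ*·Ψ'' dx / ∫|Ψ|² dx.
Gaussian moments: ∫x^(2j)·e^(−2ax²) dx = (2j−1)!!/(4a)^j · √(π/(2a)), odd powers integrate to 0; here √(π/(2a)) = 0.71647. Derivatives: Ψ′ = (ik − 2ax)·Ψ, Ψ″ = ((ik − 2ax)² − 2a)·Ψ; the odd-in-x pieces drop out.
State is unnormalized: ∫|Ψ|² dx = 0.71647, and ∫Ψ*·(−ħ² Ψ'') dx = 4.3616, so ⟨p²⟩ = 4.3616 / 0.71647.
⟨p²⟩ = 6.0876.

6.09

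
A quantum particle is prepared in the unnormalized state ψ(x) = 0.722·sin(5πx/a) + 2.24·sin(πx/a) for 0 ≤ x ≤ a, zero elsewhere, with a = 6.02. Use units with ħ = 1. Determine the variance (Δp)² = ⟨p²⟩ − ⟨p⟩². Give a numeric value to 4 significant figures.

0.8875

Compute ⟨p⟩ and ⟨p²⟩ separately; (Δp)² = ⟨p²⟩ − ⟨p⟩².
d²/dx² sin(jπx/a) = −(jπ/a)²·sin(jπx/a); on 0 ≤ x ≤ a, ∫sin²(jπx/a) dx = a/2 and ∫sin(jπx/a)·sin(lπx/a) dx = 0 for j ≠ l, so only diagonal terms survive in ∫|ψ|² and ∫ψ·ψ″; ∫ψ·ψ′ dx = [ψ²/2] between the walls = 0.
Normalization: ∫|ψ|² dx = 16.672.
⟨p⟩ = 0.0000 and ⟨p²⟩ = 0.88747.
(Δp)² = 0.88747 − (0.0000)² = 0.88747.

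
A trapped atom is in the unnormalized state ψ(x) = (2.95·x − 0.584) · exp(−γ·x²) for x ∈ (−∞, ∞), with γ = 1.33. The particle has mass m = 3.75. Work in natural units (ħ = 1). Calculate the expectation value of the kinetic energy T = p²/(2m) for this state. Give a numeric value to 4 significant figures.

T = −(ħ²/2m) d²/dx², so ⟨T⟩ = −(ħ²/2m) ∫ ψ*·ψ'' dx / ∫|ψ|² dx; with m = 3.75.
Expand each integrand as polynomial × e^(−2γx²) and use ∫x^(2j)·e^(−2γx²) dx = (2j−1)!!/(4γ)^j · √(π/(2γ)), odd powers → 0; here √(π/(2γ)) = 1.0868. Differentiate with the product rule, d/dx e^(−γx²) = −2γx·e^(−γx²).
State is unnormalized: ∫|ψ|² dx = 2.1484, and ∫ψ*·(−ħ²/2m · ψ'') dx = 1.0115, so ⟨T⟩ = 1.0115 / 2.1484.
⟨T⟩ = 0.47081.

0.4708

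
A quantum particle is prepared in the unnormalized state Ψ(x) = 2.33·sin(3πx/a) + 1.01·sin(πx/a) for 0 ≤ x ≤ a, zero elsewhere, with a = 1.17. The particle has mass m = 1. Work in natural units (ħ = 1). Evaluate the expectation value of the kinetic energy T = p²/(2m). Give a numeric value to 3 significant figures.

T = −(ħ²/2m) d²/dx², so ⟨T⟩ = −(ħ²/2m) ∫ Ψ*·Ψ'' dx / ∫|Ψ|² dx; with m = 1.
d²/dx² sin(jπx/a) = −(jπ/a)²·sin(jπx/a); on 0 ≤ x ≤ a, ∫sin²(jπx/a) dx = a/2 and ∫sin(jπx/a)·sin(lπx/a) dx = 0 for j ≠ l, so only diagonal terms survive in ∫|Ψ|² and ∫Ψ·Ψ″; ∫Ψ·Ψ′ dx = [Ψ²/2] between the walls = 0.
State is unnormalized: ∫|Ψ|² dx = 3.7727, and ∫Ψ*·(−ħ²/2m · Ψ'') dx = 105.19, so ⟨T⟩ = 105.19 / 3.7727.
⟨T⟩ = 27.883.

27.9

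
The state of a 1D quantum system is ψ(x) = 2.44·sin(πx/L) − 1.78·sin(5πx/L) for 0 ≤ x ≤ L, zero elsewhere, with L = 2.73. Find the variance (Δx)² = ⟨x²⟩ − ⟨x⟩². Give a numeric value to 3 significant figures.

0.319

Compute ⟨x⟩ and ⟨x²⟩ separately, then (Δx)² = ⟨x²⟩ − ⟨x⟩².
On 0 ≤ x ≤ L (j ≠ l): ∫sin²(jπx/L) dx = L/2, ∫sin(jπx/L)·sin(lπx/L) dx = 0; diagonal moments ∫x·sin²(jπx/L) dx = L²/4, ∫x²·sin²(jπx/L) dx = L³·(1/6 − 1/(4j²π²)); cross terms ∫x·sin(jπx/L)·sin(lπx/L) dx = 0 for j + l even and −4jlL²/(π²(j² − l²)²) for j + l odd, ∫x²·sin(jπx/L)·sin(lπx/L) dx = (−1)^(j+l)·4jlL³/(π²(j² − l²)²); higher powers the same way via product-to-sum and parts.
Normalization: ∫|ψ|² dx = 12.452.
⟨x⟩ = 1.3650 and ⟨x²⟩ = 2.1827.
(Δx)² = 2.1827 − (1.3650)² = 0.31947.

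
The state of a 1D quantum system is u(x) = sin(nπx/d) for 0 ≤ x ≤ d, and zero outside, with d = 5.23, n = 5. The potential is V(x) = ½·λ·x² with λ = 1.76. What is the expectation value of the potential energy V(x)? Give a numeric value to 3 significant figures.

7.97

⟨V⟩ = ∫ V(x)·|u|² dx / ∫|u|² dx.
With sin²θ = (1 − cos2θ)/2 on 0 ≤ x ≤ d: ∫sin²(nπx/d) dx = d/2, ∫x·sin²(nπx/d) dx = d²/4, ∫x²·sin²(nπx/d) dx = d³·(1/6 − 1/(4n²π²)); higher powers xᵏ the same way, integrating xᵏ·cos(2nπx/d) by parts.
State is unnormalized: ∫|u|² dx = 2.6150, and ∫u*·V(x)·u dx = 20.854, so ⟨V⟩ = 20.854 / 2.6150.
⟨V⟩ = 7.9747.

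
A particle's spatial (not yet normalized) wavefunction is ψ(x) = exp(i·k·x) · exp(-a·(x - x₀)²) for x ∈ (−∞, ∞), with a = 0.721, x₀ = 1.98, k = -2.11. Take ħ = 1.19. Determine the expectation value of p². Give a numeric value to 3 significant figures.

p² ψ = −ħ² d²ψ/dx²; ⟨p²⟩ = −ħ² ∫ ψ*·ψ'' dx / ∫|ψ|² dx.
Gaussian moments (u = x − x₀): ∫u^(2j)·e^(−2au²) du = (2j−1)!!/(4a)^j · √(π/(2a)), odd powers integrate to 0; here √(π/(2a)) = 1.4760. Derivatives: ψ′ = (ik − 2au)·ψ, ψ″ = ((ik − 2au)² − 2a)·ψ; the odd-in-u pieces drop out.
State is unnormalized: ∫|ψ|² dx = 1.4760, and ∫ψ*·(−ħ² ψ'') dx = 10.813, so ⟨p²⟩ = 10.813 / 1.4760.
⟨p²⟩ = 7.3256.

7.33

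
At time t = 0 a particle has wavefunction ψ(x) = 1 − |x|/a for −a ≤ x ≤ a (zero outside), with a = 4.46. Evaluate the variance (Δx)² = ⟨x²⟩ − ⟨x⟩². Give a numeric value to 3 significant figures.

1.99

Compute ⟨x⟩ and ⟨x²⟩ separately, then (Δx)² = ⟨x²⟩ − ⟨x⟩².
ψ is even, so ∫ over [−a, a] = 2∫₀ᵃ with ψ = 1 − x/a there: ∫₀ᵃ (1 − x/a)² dx = a/3, ∫₀ᵃ x²(1 − x/a)² dx = a³/30, ∫₀ᵃ x⁴(1 − x/a)² dx = a⁵/105.
Normalization: ∫|ψ|² dx = 2.9733.
⟨x⟩ = 0.0000 and ⟨x²⟩ = 1.9892.
(Δx)² = 1.9892 − (0.0000)² = 1.9892.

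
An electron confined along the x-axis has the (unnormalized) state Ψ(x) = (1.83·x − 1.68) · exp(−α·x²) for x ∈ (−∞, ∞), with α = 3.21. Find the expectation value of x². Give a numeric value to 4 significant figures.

0.09106

⟨x²⟩ = ∫ x²·|Ψ|² dx / ∫|Ψ|² dx (integrals over the domain).
Expand each integrand as polynomial × e^(−2αx²) and use ∫x^(2j)·e^(−2αx²) dx = (2j−1)!!/(4α)^j · √(π/(2α)), odd powers → 0; here √(π/(2α)) = 0.69953.
State is unnormalized: ∫|Ψ|² dx = 2.1568, and ∫Ψ*·x²·Ψ dx = 0.19639, so ⟨x²⟩ = 0.19639 / 2.1568.
⟨x²⟩ = 0.091058.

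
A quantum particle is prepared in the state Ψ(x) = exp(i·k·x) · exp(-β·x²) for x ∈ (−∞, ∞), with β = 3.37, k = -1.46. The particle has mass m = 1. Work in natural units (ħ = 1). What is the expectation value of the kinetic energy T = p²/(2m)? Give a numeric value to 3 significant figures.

T = −(ħ²/2m) d²/dx², so ⟨T⟩ = −(ħ²/2m) ∫ Ψ*·Ψ'' dx / ∫|Ψ|² dx; with m = 1.
Gaussian moments: ∫x^(2j)·e^(−2βx²) dx = (2j−1)!!/(4β)^j · √(π/(2β)), odd powers integrate to 0; here √(π/(2β)) = 0.68272. Derivatives: Ψ′ = (ik − 2βx)·Ψ, Ψ″ = ((ik − 2βx)² − 2β)·Ψ; the odd-in-x pieces drop out.
State is unnormalized: ∫|Ψ|² dx = 0.68272, and ∫Ψ*·(−ħ²/2m · Ψ'') dx = 1.8780, so ⟨T⟩ = 1.8780 / 0.68272.
⟨T⟩ = 2.7508.

2.75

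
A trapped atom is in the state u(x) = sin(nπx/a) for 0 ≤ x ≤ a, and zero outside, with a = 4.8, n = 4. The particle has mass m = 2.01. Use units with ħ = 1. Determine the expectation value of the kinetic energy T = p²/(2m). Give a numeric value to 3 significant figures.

T = −(ħ²/2m) d²/dx², so ⟨T⟩ = −(ħ²/2m) ∫ u*·u'' dx / ∫|u|² dx; with m = 2.01.
d/dx sin(nπx/a) = (nπ/a)·cos(nπx/a) and d²/dx² sin(nπx/a) = −(nπ/a)²·sin(nπx/a); on 0 ≤ x ≤ a, ∫sin²(nπx/a) dx = a/2 and ∫sin(nπx/a)·cos(nπx/a) dx = 0.
State is unnormalized: ∫|u|² dx = 2.4000, and ∫u*·(−ħ²/2m · u'') dx = 4.0919, so ⟨T⟩ = 4.0919 / 2.4000.
⟨T⟩ = 1.7049.

1.70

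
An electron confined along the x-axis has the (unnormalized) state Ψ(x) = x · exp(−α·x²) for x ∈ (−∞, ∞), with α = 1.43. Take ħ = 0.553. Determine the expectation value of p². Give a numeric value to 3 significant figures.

p² Ψ = −ħ² d²Ψ/dx²; ⟨p²⟩ = −ħ² ∫ Ψ*·Ψ'' dx / ∫|Ψ|² dx.
Expand each integrand as polynomial × e^(−2αx²) and use ∫x^(2j)·e^(−2αx²) dx = (2j−1)!!/(4α)^j · √(π/(2α)), odd powers → 0; here √(π/(2α)) = 1.0481. Differentiate with the product rule, d/dx e^(−αx²) = −2αx·e^(−αx²).
State is unnormalized: ∫|Ψ|² dx = 0.18323, and ∫Ψ*·(−ħ² Ψ'') dx = 0.24038, so ⟨p²⟩ = 0.24038 / 0.18323.
⟨p²⟩ = 1.3119.

1.31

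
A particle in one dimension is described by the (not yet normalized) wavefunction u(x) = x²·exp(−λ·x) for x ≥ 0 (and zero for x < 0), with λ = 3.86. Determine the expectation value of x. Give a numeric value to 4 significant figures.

⟨x⟩ = ∫ x·|u|² dx / ∫|u|² dx (integrals over the domain).
Every integrand reduces to terms xʲ·e^(−2λx) on [0, ∞); use ∫₀^∞ xʲ·e^(−2λx) dx = j!/(2λ)^(j+1).
State is unnormalized: ∫|u|² dx = 0.00087524, and ∫u*·x·u dx = 0.00056686, so ⟨x⟩ = 0.00056686 / 0.00087524.
⟨x⟩ = 0.64767.

0.6477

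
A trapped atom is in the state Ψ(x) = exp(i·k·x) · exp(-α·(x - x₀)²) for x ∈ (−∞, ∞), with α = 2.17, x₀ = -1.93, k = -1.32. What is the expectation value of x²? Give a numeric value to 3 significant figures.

⟨x²⟩ = ∫ x²·|Ψ|² dx / ∫|Ψ|² dx (integrals over the domain).
Gaussian moments (u = x − x₀): ∫u^(2j)·e^(−2αu²) du = (2j−1)!!/(4α)^j · √(π/(2α)), odd powers integrate to 0; here √(π/(2α)) = 0.85081.
State is unnormalized: ∫|Ψ|² dx = 0.85081, and ∫Ψ*·x²·Ψ dx = 3.2672, so ⟨x²⟩ = 3.2672 / 0.85081.
⟨x²⟩ = 3.8401.

3.84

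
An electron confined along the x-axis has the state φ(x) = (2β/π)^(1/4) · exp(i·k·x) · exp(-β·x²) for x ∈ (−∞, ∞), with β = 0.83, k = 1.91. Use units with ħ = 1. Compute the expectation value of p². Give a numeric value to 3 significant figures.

4.48

p² φ = −ħ² d²φ/dx²; ⟨p²⟩ = −ħ² ∫ φ*·φ'' dx.
Gaussian moments: ∫x^(2j)·e^(−2βx²) dx = (2j−1)!!/(4β)^j · √(π/(2β)), odd powers integrate to 0; here √(π/(2β)) = 1.3757. Derivatives: φ′ = (ik − 2βx)·φ, φ″ = ((ik − 2βx)² − 2β)·φ; the odd-in-x pieces drop out.
⟨p²⟩ = 4.4781.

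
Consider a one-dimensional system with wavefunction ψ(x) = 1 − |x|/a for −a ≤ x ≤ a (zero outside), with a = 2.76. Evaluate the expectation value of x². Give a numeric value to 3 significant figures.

0.762

⟨x²⟩ = ∫ x²·|ψ|² dx / ∫|ψ|² dx (integrals over the domain).
ψ is even, so ∫ over [−a, a] = 2∫₀ᵃ with ψ = 1 − x/a there: ∫₀ᵃ (1 − x/a)² dx = a/3, ∫₀ᵃ x²(1 − x/a)² dx = a³/30, ∫₀ᵃ x⁴(1 − x/a)² dx = a⁵/105.
State is unnormalized: ∫|ψ|² dx = 1.8400, and ∫ψ*·x²·ψ dx = 1.4016, so ⟨x²⟩ = 1.4016 / 1.8400.
⟨x²⟩ = 0.76176.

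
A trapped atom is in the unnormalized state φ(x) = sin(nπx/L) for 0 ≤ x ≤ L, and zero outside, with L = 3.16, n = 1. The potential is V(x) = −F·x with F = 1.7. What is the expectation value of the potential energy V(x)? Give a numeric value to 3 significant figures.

⟨V⟩ = ∫ V(x)·|φ|² dx / ∫|φ|² dx.
With sin²θ = (1 − cos2θ)/2 on 0 ≤ x ≤ L: ∫sin²(nπx/L) dx = L/2, ∫x·sin²(nπx/L) dx = L²/4, ∫x²·sin²(nπx/L) dx = L³·(1/6 − 1/(4n²π²)); higher powers xᵏ the same way, integrating xᵏ·cos(2nπx/L) by parts.
State is unnormalized: ∫|φ|² dx = 1.5800, and ∫φ*·V(x)·φ dx = -4.2439, so ⟨V⟩ = -4.2439 / 1.5800.
⟨V⟩ = -2.6860.

-2.69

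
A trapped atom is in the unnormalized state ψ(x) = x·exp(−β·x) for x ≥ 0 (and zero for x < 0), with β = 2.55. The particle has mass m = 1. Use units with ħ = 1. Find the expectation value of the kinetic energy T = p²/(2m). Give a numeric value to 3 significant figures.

T = −(ħ²/2m) d²/dx², so ⟨T⟩ = −(ħ²/2m) ∫ ψ*·ψ'' dx / ∫|ψ|² dx; with m = 1.
Differentiate x·exp(−β·x) with the product rule; every integrand then reduces to terms xʲ·e^(−2βx) on [0, ∞), with ∫₀^∞ xʲ·e^(−2βx) dx = j!/(2β)^(j+1).
State is unnormalized: ∫|ψ|² dx = 0.015077, and ∫ψ*·(−ħ²/2m · ψ'') dx = 0.049020, so ⟨T⟩ = 0.049020 / 0.015077.
⟨T⟩ = 3.2513.

3.25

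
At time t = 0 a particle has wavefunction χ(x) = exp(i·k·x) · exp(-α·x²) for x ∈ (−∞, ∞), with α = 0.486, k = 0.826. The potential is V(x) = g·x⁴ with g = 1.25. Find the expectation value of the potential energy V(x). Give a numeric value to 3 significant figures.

⟨V⟩ = ∫ V(x)·|χ|² dx / ∫|χ|² dx.
Gaussian moments: ∫x^(2j)·e^(−2αx²) dx = (2j−1)!!/(4α)^j · √(π/(2α)), odd powers integrate to 0; here √(π/(2α)) = 1.7978.
State is unnormalized: ∫|χ|² dx = 1.7978, and ∫χ*·V(x)·χ dx = 1.7839, so ⟨V⟩ = 1.7839 / 1.7978.
⟨V⟩ = 0.99229.

0.992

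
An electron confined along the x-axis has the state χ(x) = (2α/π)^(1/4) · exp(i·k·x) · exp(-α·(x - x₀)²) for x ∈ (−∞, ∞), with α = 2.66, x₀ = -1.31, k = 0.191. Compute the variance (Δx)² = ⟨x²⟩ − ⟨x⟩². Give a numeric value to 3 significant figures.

0.0940

Compute ⟨x⟩ and ⟨x²⟩ separately, then (Δx)² = ⟨x²⟩ − ⟨x⟩².
Gaussian moments (u = x − x₀): ∫u^(2j)·e^(−2αu²) du = (2j−1)!!/(4α)^j · √(π/(2α)), odd powers integrate to 0; here √(π/(2α)) = 0.76846.
⟨x⟩ = -1.3100 and ⟨x²⟩ = 1.8101.
(Δx)² = 1.8101 − (-1.3100)² = 0.093985.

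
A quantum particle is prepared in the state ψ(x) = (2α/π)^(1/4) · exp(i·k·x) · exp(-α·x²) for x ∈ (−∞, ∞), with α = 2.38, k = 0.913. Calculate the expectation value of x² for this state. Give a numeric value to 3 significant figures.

0.105

⟨x²⟩ = ∫ x²·|ψ|² dx (integrals over the domain).
Gaussian moments: ∫x^(2j)·e^(−2αx²) dx = (2j−1)!!/(4α)^j · √(π/(2α)), odd powers integrate to 0; here √(π/(2α)) = 0.81240.
⟨x²⟩ = 0.10504.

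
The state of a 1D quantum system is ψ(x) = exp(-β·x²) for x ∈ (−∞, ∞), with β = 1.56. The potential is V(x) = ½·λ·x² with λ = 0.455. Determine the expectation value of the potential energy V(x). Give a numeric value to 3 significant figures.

⟨V⟩ = ∫ V(x)·|ψ|² dx / ∫|ψ|² dx.
Gaussian moments: ∫x^(2j)·e^(−2βx²) dx = (2j−1)!!/(4β)^j · √(π/(2β)), odd powers integrate to 0; here √(π/(2β)) = 1.0035.
State is unnormalized: ∫|ψ|² dx = 1.0035, and ∫ψ*·V(x)·ψ dx = 0.036584, so ⟨V⟩ = 0.036584 / 1.0035.
⟨V⟩ = 0.036458.

0.0365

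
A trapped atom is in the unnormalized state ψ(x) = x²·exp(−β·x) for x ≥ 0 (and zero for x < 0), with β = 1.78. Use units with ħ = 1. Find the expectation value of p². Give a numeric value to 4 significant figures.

p² ψ = −ħ² d²ψ/dx²; ⟨p²⟩ = −ħ² ∫ ψ*·ψ'' dx / ∫|ψ|² dx.
Differentiate x²·exp(−β·x) with the product rule; every integrand then reduces to terms xʲ·e^(−2βx) on [0, ∞), with ∫₀^∞ xʲ·e^(−2βx) dx = j!/(2β)^(j+1).
State is unnormalized: ∫|ψ|² dx = 0.041972, and ∫ψ*·(−ħ² ψ'') dx = 0.044328, so ⟨p²⟩ = 0.044328 / 0.041972.
⟨p²⟩ = 1.0561.

1.056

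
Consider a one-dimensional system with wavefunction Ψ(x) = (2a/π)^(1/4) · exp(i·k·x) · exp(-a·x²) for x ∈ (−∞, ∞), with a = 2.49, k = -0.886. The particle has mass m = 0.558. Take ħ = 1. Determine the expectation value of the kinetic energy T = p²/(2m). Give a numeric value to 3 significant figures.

2.93

T = −(ħ²/2m) d²/dx², so ⟨T⟩ = −(ħ²/2m) ∫ Ψ*·Ψ'' dx; with m = 0.558.
Gaussian moments: ∫x^(2j)·e^(−2ax²) dx = (2j−1)!!/(4a)^j · √(π/(2a)), odd powers integrate to 0; here √(π/(2a)) = 0.79426. Derivatives: Ψ′ = (ik − 2ax)·Ψ, Ψ″ = ((ik − 2ax)² − 2a)·Ψ; the odd-in-x pieces drop out.
⟨T⟩ = 2.9346.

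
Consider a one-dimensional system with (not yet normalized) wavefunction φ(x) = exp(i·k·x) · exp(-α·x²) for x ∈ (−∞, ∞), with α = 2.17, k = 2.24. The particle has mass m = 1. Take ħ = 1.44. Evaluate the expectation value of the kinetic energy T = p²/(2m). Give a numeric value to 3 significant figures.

7.45

T = −(ħ²/2m) d²/dx², so ⟨T⟩ = −(ħ²/2m) ∫ φ*·φ'' dx / ∫|φ|² dx; with m = 1.
Gaussian moments: ∫x^(2j)·e^(−2αx²) dx = (2j−1)!!/(4α)^j · √(π/(2α)), odd powers integrate to 0; here √(π/(2α)) = 0.85081. Derivatives: φ′ = (ik − 2αx)·φ, φ″ = ((ik − 2αx)² − 2α)·φ; the odd-in-x pieces drop out.
State is unnormalized: ∫|φ|² dx = 0.85081, and ∫φ*·(−ħ²/2m · φ'') dx = 6.3403, so ⟨T⟩ = 6.3403 / 0.85081.
⟨T⟩ = 7.4521.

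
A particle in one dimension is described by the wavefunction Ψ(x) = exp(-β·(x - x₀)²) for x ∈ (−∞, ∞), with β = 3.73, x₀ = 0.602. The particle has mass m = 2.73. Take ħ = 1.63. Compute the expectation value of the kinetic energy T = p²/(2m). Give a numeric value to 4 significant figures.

T = −(ħ²/2m) d²/dx², so ⟨T⟩ = −(ħ²/2m) ∫ Ψ*·Ψ'' dx / ∫|Ψ|² dx; with m = 2.73.
Gaussian moments (u = x − x₀): ∫u^(2j)·e^(−2βu²) du = (2j−1)!!/(4β)^j · √(π/(2β)), odd powers integrate to 0; here √(π/(2β)) = 0.64894. Derivatives: d/dx e^(−βu²) = −2βu·e^(−βu²), d²/dx² e^(−βu²) = (4β²u² − 2β)·e^(−βu²).
State is unnormalized: ∫|Ψ|² dx = 0.64894, and ∫Ψ*·(−ħ²/2m · Ψ'') dx = 1.1779, so ⟨T⟩ = 1.1779 / 0.64894.
⟨T⟩ = 1.8151.

1.815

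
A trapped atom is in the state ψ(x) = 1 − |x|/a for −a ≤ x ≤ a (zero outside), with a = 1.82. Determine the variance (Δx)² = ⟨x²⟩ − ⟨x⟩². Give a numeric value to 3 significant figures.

0.331

Compute ⟨x⟩ and ⟨x²⟩ separately, then (Δx)² = ⟨x²⟩ − ⟨x⟩².
ψ is even, so ∫ over [−a, a] = 2∫₀ᵃ with ψ = 1 − x/a there: ∫₀ᵃ (1 − x/a)² dx = a/3, ∫₀ᵃ x²(1 − x/a)² dx = a³/30, ∫₀ᵃ x⁴(1 − x/a)² dx = a⁵/105.
Normalization: ∫|ψ|² dx = 1.2133.
⟨x⟩ = 0.0000 and ⟨x²⟩ = 0.33124.
(Δx)² = 0.33124 − (0.0000)² = 0.33124.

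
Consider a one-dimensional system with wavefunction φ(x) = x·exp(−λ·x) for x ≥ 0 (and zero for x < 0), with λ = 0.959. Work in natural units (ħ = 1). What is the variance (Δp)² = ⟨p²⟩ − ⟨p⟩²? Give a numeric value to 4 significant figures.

0.9197

Compute ⟨p⟩ and ⟨p²⟩ separately; (Δp)² = ⟨p²⟩ − ⟨p⟩².
Differentiate x·exp(−λ·x) with the product rule; every integrand then reduces to terms xʲ·e^(−2λx) on [0, ∞), with ∫₀^∞ xʲ·e^(−2λx) dx = j!/(2λ)^(j+1).
Normalization: ∫|φ|² dx = 0.28346.
⟨p⟩ = 0.0000 and ⟨p²⟩ = 0.91968.
(Δp)² = 0.91968 − (0.0000)² = 0.91968.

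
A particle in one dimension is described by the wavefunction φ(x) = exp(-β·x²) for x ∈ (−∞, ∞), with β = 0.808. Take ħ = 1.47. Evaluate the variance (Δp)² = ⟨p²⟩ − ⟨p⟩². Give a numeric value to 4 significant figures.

Compute ⟨p⟩ and ⟨p²⟩ separately; (Δp)² = ⟨p²⟩ − ⟨p⟩².
Gaussian moments: ∫x^(2j)·e^(−2βx²) dx = (2j−1)!!/(4β)^j · √(π/(2β)), odd powers integrate to 0; here √(π/(2β)) = 1.3943. Derivatives: d/dx e^(−βx²) = −2βx·e^(−βx²), d²/dx² e^(−βx²) = (4β²x² − 2β)·e^(−βx²).
Normalization: ∫|φ|² dx = 1.3943.
⟨p⟩ = 0.0000 and ⟨p²⟩ = 1.7460.
(Δp)² = 1.7460 − (0.0000)² = 1.7460.

1.746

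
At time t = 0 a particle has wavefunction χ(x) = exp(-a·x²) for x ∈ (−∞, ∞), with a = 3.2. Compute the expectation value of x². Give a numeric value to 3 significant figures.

⟨x²⟩ = ∫ x²·|χ|² dx / ∫|χ|² dx (integrals over the domain).
Gaussian moments: ∫x^(2j)·e^(−2ax²) dx = (2j−1)!!/(4a)^j · √(π/(2a)), odd powers integrate to 0; here √(π/(2a)) = 0.70062.
State is unnormalized: ∫|χ|² dx = 0.70062, and ∫χ*·x²·χ dx = 0.054736, so ⟨x²⟩ = 0.054736 / 0.70062.
⟨x²⟩ = 0.078125.

0.0781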